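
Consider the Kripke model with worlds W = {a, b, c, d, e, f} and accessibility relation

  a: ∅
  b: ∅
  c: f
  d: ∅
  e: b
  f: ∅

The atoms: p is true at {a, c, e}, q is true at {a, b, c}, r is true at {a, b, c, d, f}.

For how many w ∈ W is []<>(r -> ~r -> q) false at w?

a: no successors, so []<>(r -> ~r -> q) holds vacuously. ✓
b: no successors, so []<>(r -> ~r -> q) holds vacuously. ✓
c: successors {f}; <>(r -> ~r -> q) there: f:F. ✗
d: no successors, so []<>(r -> ~r -> q) holds vacuously. ✓
e: successors {b}; <>(r -> ~r -> q) there: b:F. ✗
f: no successors, so []<>(r -> ~r -> q) holds vacuously. ✓
Satisfying worlds: {a, b, d, f}.
So []<>(r -> ~r -> q) fails at the other 2 worlds.

2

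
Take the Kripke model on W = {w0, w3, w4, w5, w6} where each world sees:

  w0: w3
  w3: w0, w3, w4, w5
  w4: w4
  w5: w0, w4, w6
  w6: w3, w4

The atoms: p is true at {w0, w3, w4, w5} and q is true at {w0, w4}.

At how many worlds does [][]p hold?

w0: successors {w3}; []p there: w3:T. ✓
w3: successors {w0, w3, w4, w5}; []p there: w0:T, w3:T, w4:T, w5:F. ✗
w4: successors {w4}; []p there: w4:T. ✓
w5: successors {w0, w4, w6}; []p there: w0:T, w4:T, w6:T. ✓
w6: successors {w3, w4}; []p there: w3:T, w4:T. ✓
Satisfying worlds: {w0, w4, w5, w6}.

4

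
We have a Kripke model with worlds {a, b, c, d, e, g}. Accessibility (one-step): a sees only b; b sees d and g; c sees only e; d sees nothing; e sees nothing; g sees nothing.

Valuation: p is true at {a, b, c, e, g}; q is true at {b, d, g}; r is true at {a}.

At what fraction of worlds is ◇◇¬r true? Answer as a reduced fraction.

1/6

a: successors {b}; ◇¬r there: b:T. ✓
b: successors {d, g}; ◇¬r there: d:F, g:F. ✗
c: successors {e}; ◇¬r there: e:F. ✗
d: no successors, so ◇◇¬r fails. ✗
e: no successors, so ◇◇¬r fails. ✗
g: no successors, so ◇◇¬r fails. ✗
That's 1 of 6 worlds, so 1/6.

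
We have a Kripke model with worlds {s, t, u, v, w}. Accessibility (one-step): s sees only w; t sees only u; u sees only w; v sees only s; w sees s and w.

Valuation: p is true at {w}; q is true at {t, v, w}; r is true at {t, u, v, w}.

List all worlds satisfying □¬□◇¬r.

{s, u}

s: successors {w}; ¬□◇¬r there: w:T. ✓
t: successors {u}; ¬□◇¬r there: u:F. ✗
u: successors {w}; ¬□◇¬r there: w:T. ✓
v: successors {s}; ¬□◇¬r there: s:F. ✗
w: successors {s, w}; ¬□◇¬r there: s:F, w:T. ✗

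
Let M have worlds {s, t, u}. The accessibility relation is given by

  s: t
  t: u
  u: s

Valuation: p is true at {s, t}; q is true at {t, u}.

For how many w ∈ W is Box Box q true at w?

s: successors {t}; Box q there: t:T. ✓
t: successors {u}; Box q there: u:F. ✗
u: successors {s}; Box q there: s:T. ✓
Satisfying worlds: {s, u}.

2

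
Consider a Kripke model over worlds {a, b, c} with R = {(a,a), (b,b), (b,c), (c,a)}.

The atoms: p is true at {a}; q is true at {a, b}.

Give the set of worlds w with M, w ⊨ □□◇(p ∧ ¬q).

a: successors {a}; □◇(p ∧ ¬q) there: a:F. ✗
b: successors {b, c}; □◇(p ∧ ¬q) there: b:F, c:F. ✗
c: successors {a}; □◇(p ∧ ¬q) there: a:F. ✗

∅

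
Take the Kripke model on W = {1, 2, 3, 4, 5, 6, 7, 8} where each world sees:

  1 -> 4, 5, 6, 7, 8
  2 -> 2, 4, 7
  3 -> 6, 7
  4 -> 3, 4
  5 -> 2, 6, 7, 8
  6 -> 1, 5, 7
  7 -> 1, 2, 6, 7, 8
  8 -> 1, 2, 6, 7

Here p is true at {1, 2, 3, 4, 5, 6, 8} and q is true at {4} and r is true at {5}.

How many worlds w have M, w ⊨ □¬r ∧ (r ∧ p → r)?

1: □¬r is F, r ∧ p → r is T. ✗
2: □¬r is T, r ∧ p → r is T. ✓
3: □¬r is T, r ∧ p → r is T. ✓
4: □¬r is T, r ∧ p → r is T. ✓
5: □¬r is T, r ∧ p → r is T. ✓
6: □¬r is F, r ∧ p → r is T. ✗
7: □¬r is T, r ∧ p → r is T. ✓
8: □¬r is T, r ∧ p → r is T. ✓
Satisfying worlds: {2, 3, 4, 5, 7, 8}.

6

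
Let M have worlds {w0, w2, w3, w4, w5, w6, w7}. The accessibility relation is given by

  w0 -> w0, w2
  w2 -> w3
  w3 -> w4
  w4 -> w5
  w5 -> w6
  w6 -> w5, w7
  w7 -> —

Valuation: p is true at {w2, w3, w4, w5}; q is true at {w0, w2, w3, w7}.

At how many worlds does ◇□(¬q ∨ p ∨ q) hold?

w0: successors {w0, w2}; □(¬q ∨ p ∨ q) there: w0:T, w2:T. ✓
w2: successors {w3}; □(¬q ∨ p ∨ q) there: w3:T. ✓
w3: successors {w4}; □(¬q ∨ p ∨ q) there: w4:T. ✓
w4: successors {w5}; □(¬q ∨ p ∨ q) there: w5:T. ✓
w5: successors {w6}; □(¬q ∨ p ∨ q) there: w6:T. ✓
w6: successors {w5, w7}; □(¬q ∨ p ∨ q) there: w5:T, w7:T. ✓
w7: no successors, so ◇□(¬q ∨ p ∨ q) fails. ✗
Satisfying worlds: {w0, w2, w3, w4, w5, w6}.

6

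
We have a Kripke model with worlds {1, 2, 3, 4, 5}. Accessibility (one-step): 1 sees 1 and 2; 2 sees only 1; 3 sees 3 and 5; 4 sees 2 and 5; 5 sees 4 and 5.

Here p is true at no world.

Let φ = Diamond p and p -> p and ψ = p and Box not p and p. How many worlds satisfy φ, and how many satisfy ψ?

5 and 0

For Diamond p and p -> p:
1: Diamond p and p is F, p is F. ✓
2: Diamond p and p is F, p is F. ✓
3: Diamond p and p is F, p is F. ✓
4: Diamond p and p is F, p is F. ✓
5: Diamond p and p is F, p is F. ✓
— 5 worlds.
For p and Box not p and p:
1: p is F, Box not p and p is F. ✗
2: p is F, Box not p and p is F. ✗
3: p is F, Box not p and p is F. ✗
4: p is F, Box not p and p is F. ✗
5: p is F, Box not p and p is F. ✗
— 0 worlds.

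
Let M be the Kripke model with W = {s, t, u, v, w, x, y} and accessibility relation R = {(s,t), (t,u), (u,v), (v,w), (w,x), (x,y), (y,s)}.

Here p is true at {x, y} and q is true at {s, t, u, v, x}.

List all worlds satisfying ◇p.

s: successors {t}; p there: t:F. ✗
t: successors {u}; p there: u:F. ✗
u: successors {v}; p there: v:F. ✗
v: successors {w}; p there: w:F. ✗
w: successors {x}; p there: x:T. ✓
x: successors {y}; p there: y:T. ✓
y: successors {s}; p there: s:F. ✗

{w, x}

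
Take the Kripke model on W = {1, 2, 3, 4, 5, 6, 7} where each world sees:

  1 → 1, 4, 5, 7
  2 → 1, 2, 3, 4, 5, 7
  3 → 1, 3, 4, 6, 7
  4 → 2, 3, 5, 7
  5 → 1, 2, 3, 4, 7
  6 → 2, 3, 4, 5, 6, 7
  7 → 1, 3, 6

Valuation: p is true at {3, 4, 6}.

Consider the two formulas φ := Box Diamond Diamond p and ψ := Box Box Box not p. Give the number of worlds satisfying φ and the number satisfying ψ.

For Box Diamond Diamond p:
1: successors {1, 4, 5, 7}; Diamond Diamond p there: 1:T, 4:T, 5:T, 7:T. ✓
2: successors {1, 2, 3, 4, 5, 7}; Diamond Diamond p there: 1:T, 2:T, 3:T, 4:T, 5:T, 7:T. ✓
3: successors {1, 3, 4, 6, 7}; Diamond Diamond p there: 1:T, 3:T, 4:T, 6:T, 7:T. ✓
4: successors {2, 3, 5, 7}; Diamond Diamond p there: 2:T, 3:T, 5:T, 7:T. ✓
5: successors {1, 2, 3, 4, 7}; Diamond Diamond p there: 1:T, 2:T, 3:T, 4:T, 7:T. ✓
6: successors {2, 3, 4, 5, 6, 7}; Diamond Diamond p there: 2:T, 3:T, 4:T, 5:T, 6:T, 7:T. ✓
7: successors {1, 3, 6}; Diamond Diamond p there: 1:T, 3:T, 6:T. ✓
— 7 worlds.
For Box Box Box not p:
1: successors {1, 4, 5, 7}; Box Box not p there: 1:F, 4:F, 5:F, 7:F. ✗
2: successors {1, 2, 3, 4, 5, 7}; Box Box not p there: 1:F, 2:F, 3:F, 4:F, 5:F, 7:F. ✗
3: successors {1, 3, 4, 6, 7}; Box Box not p there: 1:F, 3:F, 4:F, 6:F, 7:F. ✗
4: successors {2, 3, 5, 7}; Box Box not p there: 2:F, 3:F, 5:F, 7:F. ✗
5: successors {1, 2, 3, 4, 7}; Box Box not p there: 1:F, 2:F, 3:F, 4:F, 7:F. ✗
6: successors {2, 3, 4, 5, 6, 7}; Box Box not p there: 2:F, 3:F, 4:F, 5:F, 6:F, 7:F. ✗
7: successors {1, 3, 6}; Box Box not p there: 1:F, 3:F, 6:F. ✗
— 0 worlds.

7 and 0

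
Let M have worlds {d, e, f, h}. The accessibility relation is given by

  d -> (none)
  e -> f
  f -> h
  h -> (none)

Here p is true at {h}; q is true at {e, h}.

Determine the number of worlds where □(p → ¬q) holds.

3

d: no successors, so □(p → ¬q) holds vacuously. ✓
e: successors {f}; p → ¬q there: f:T. ✓
f: successors {h}; p → ¬q there: h:F. ✗
h: no successors, so □(p → ¬q) holds vacuously. ✓
Satisfying worlds: {d, e, h}.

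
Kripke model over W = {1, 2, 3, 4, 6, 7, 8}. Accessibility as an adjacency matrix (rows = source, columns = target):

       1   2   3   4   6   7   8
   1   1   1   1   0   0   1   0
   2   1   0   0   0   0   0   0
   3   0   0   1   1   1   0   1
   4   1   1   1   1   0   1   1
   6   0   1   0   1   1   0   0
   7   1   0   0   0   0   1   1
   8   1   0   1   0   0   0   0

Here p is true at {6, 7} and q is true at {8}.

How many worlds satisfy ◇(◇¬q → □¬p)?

1: successors {1, 2, 3, 7}; ◇¬q → □¬p there: 1:F, 2:T, 3:F, 7:F. ✓
2: successors {1}; ◇¬q → □¬p there: 1:F. ✗
3: successors {3, 4, 6, 8}; ◇¬q → □¬p there: 3:F, 4:F, 6:F, 8:T. ✓
4: successors {1, 2, 3, 4, 7, 8}; ◇¬q → □¬p there: 1:F, 2:T, 3:F, 4:F, 7:F, 8:T. ✓
6: successors {2, 4, 6}; ◇¬q → □¬p there: 2:T, 4:F, 6:F. ✓
7: successors {1, 7, 8}; ◇¬q → □¬p there: 1:F, 7:F, 8:T. ✓
8: successors {1, 3}; ◇¬q → □¬p there: 1:F, 3:F. ✗
Satisfying worlds: {1, 3, 4, 6, 7}.

5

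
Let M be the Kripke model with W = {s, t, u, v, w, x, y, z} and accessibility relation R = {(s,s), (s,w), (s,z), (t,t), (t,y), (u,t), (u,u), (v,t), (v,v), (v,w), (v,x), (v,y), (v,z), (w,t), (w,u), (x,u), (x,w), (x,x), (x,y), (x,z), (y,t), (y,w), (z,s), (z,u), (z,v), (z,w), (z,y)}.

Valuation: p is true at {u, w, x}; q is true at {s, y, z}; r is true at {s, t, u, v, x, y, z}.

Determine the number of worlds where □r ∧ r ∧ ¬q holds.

2

s: □r is F, r ∧ ¬q is F. ✗
t: □r is T, r ∧ ¬q is T. ✓
u: □r is T, r ∧ ¬q is T. ✓
v: □r is F, r ∧ ¬q is T. ✗
w: □r is T, r ∧ ¬q is F. ✗
x: □r is F, r ∧ ¬q is T. ✗
y: □r is F, r ∧ ¬q is F. ✗
z: □r is F, r ∧ ¬q is F. ✗
Satisfying worlds: {t, u}.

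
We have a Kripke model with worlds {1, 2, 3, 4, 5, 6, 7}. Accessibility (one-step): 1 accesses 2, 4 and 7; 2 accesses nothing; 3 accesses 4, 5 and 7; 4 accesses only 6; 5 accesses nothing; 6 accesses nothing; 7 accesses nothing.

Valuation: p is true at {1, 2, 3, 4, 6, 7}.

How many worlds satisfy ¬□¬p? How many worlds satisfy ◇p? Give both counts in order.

3 and 3

For ¬□¬p:
1: □¬p is F. ✓
2: □¬p is T. ✗
3: □¬p is F. ✓
4: □¬p is F. ✓
5: □¬p is T. ✗
6: □¬p is T. ✗
7: □¬p is T. ✗
— 3 worlds.
For ◇p:
1: successors {2, 4, 7}; p there: 2:T, 4:T, 7:T. ✓
2: no successors, so ◇p fails. ✗
3: successors {4, 5, 7}; p there: 4:T, 5:F, 7:T. ✓
4: successors {6}; p there: 6:T. ✓
5: no successors, so ◇p fails. ✗
6: no successors, so ◇p fails. ✗
7: no successors, so ◇p fails. ✗
— 3 worlds.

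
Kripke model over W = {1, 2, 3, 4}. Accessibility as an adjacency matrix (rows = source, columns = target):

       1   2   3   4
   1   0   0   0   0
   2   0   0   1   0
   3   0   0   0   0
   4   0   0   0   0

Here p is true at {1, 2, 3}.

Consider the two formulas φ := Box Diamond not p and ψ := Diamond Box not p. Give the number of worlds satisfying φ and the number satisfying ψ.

For Box Diamond not p:
1: no successors, so Box Diamond not p holds vacuously. ✓
2: successors {3}; Diamond not p there: 3:F. ✗
3: no successors, so Box Diamond not p holds vacuously. ✓
4: no successors, so Box Diamond not p holds vacuously. ✓
— 3 worlds.
For Diamond Box not p:
1: no successors, so Diamond Box not p fails. ✗
2: successors {3}; Box not p there: 3:T. ✓
3: no successors, so Diamond Box not p fails. ✗
4: no successors, so Diamond Box not p fails. ✗
— 1 world.

3 and 1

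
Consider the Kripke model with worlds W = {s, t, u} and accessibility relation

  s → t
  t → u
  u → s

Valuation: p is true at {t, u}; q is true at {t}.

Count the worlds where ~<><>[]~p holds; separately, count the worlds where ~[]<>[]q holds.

For ~<><>[]~p:
s: <><>[]~p is T. ✗
t: <><>[]~p is F. ✓
u: <><>[]~p is F. ✓
— 2 worlds.
For ~[]<>[]q:
s: []<>[]q is F. ✓
t: []<>[]q is T. ✗
u: []<>[]q is F. ✓
— 2 worlds.

2 and 2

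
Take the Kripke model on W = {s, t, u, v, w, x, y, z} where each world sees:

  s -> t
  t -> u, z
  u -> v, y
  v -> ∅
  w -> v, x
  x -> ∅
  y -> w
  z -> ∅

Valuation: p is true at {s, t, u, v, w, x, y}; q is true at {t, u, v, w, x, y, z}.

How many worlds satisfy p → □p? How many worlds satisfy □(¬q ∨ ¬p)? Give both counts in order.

For p → □p:
s: p is T, □p is T. ✓
t: p is T, □p is F. ✗
u: p is T, □p is T. ✓
v: p is T, □p is T. ✓
w: p is T, □p is T. ✓
x: p is T, □p is T. ✓
y: p is T, □p is T. ✓
z: p is F, □p is T. ✓
— 7 worlds.
For □(¬q ∨ ¬p):
s: successors {t}; ¬q ∨ ¬p there: t:F. ✗
t: successors {u, z}; ¬q ∨ ¬p there: u:F, z:T. ✗
u: successors {v, y}; ¬q ∨ ¬p there: v:F, y:F. ✗
v: no successors, so □(¬q ∨ ¬p) holds vacuously. ✓
w: successors {v, x}; ¬q ∨ ¬p there: v:F, x:F. ✗
x: no successors, so □(¬q ∨ ¬p) holds vacuously. ✓
y: successors {w}; ¬q ∨ ¬p there: w:F. ✗
z: no successors, so □(¬q ∨ ¬p) holds vacuously. ✓
— 3 worlds.

7 and 3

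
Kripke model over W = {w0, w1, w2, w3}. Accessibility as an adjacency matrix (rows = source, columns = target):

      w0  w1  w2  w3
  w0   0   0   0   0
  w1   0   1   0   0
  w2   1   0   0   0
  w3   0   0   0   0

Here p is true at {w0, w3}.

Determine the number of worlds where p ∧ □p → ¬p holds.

w0: p ∧ □p is T, ¬p is F. ✗
w1: p ∧ □p is F, ¬p is T. ✓
w2: p ∧ □p is F, ¬p is T. ✓
w3: p ∧ □p is T, ¬p is F. ✗
Satisfying worlds: {w1, w2}.

2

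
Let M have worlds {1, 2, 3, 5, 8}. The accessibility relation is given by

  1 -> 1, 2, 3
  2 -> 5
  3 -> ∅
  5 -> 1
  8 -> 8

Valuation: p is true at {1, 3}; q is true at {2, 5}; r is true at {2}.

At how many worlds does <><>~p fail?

2

1: successors {1, 2, 3}; <>~p there: 1:T, 2:T, 3:F. ✓
2: successors {5}; <>~p there: 5:F. ✗
3: no successors, so <><>~p fails. ✗
5: successors {1}; <>~p there: 1:T. ✓
8: successors {8}; <>~p there: 8:T. ✓
Satisfying worlds: {1, 5, 8}.
So <><>~p fails at the other 2 worlds.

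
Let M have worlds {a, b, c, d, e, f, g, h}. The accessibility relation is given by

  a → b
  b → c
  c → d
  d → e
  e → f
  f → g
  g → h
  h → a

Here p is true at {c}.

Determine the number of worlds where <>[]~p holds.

a: successors {b}; []~p there: b:F. ✗
b: successors {c}; []~p there: c:T. ✓
c: successors {d}; []~p there: d:T. ✓
d: successors {e}; []~p there: e:T. ✓
e: successors {f}; []~p there: f:T. ✓
f: successors {g}; []~p there: g:T. ✓
g: successors {h}; []~p there: h:T. ✓
h: successors {a}; []~p there: a:T. ✓
Satisfying worlds: {b, c, d, e, f, g, h}.

7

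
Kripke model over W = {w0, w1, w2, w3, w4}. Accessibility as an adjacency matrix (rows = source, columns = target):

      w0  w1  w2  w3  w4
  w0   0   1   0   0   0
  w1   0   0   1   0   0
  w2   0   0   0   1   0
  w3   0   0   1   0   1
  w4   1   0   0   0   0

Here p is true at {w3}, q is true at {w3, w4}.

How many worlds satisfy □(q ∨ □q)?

3

w0: successors {w1}; q ∨ □q there: w1:F. ✗
w1: successors {w2}; q ∨ □q there: w2:T. ✓
w2: successors {w3}; q ∨ □q there: w3:T. ✓
w3: successors {w2, w4}; q ∨ □q there: w2:T, w4:T. ✓
w4: successors {w0}; q ∨ □q there: w0:F. ✗
Satisfying worlds: {w1, w2, w3}.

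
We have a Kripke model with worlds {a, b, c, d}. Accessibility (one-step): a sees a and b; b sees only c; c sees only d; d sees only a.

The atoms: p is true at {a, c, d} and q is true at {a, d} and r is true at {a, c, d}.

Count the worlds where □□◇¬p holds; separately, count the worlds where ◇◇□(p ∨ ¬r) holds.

1 and 4

For □□◇¬p:
a: successors {a, b}; □◇¬p there: a:F, b:F. ✗
b: successors {c}; □◇¬p there: c:F. ✗
c: successors {d}; □◇¬p there: d:T. ✓
d: successors {a}; □◇¬p there: a:F. ✗
— 1 world.
For ◇◇□(p ∨ ¬r):
a: successors {a, b}; ◇□(p ∨ ¬r) there: a:T, b:T. ✓
b: successors {c}; ◇□(p ∨ ¬r) there: c:T. ✓
c: successors {d}; ◇□(p ∨ ¬r) there: d:T. ✓
d: successors {a}; ◇□(p ∨ ¬r) there: a:T. ✓
— 4 worlds.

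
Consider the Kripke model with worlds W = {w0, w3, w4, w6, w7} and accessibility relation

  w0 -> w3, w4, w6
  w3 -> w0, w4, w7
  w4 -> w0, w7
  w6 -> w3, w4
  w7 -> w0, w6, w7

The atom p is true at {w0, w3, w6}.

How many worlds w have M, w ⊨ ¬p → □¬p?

w0: ¬p is F, □¬p is F. ✓
w3: ¬p is F, □¬p is F. ✓
w4: ¬p is T, □¬p is F. ✗
w6: ¬p is F, □¬p is F. ✓
w7: ¬p is T, □¬p is F. ✗
Satisfying worlds: {w0, w3, w6}.

3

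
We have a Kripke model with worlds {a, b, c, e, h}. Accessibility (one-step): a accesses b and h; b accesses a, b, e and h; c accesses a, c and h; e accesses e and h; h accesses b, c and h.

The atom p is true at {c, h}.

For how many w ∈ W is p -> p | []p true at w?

5

a: p is F, p | []p is F. ✓
b: p is F, p | []p is F. ✓
c: p is T, p | []p is T. ✓
e: p is F, p | []p is F. ✓
h: p is T, p | []p is T. ✓
Satisfying worlds: {a, b, c, e, h}.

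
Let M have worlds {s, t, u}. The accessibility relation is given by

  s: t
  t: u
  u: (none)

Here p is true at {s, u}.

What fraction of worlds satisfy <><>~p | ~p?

s: <><>~p is F, ~p is F. ✗
t: <><>~p is F, ~p is T. ✓
u: <><>~p is F, ~p is F. ✗
That's 1 of 3 worlds, so 1/3.

1/3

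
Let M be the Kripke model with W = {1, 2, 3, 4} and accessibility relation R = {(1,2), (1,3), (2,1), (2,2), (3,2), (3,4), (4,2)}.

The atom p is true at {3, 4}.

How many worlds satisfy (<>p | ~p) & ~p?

1: <>p | ~p is T, ~p is T. ✓
2: <>p | ~p is T, ~p is T. ✓
3: <>p | ~p is T, ~p is F. ✗
4: <>p | ~p is F, ~p is F. ✗
Satisfying worlds: {1, 2}.

2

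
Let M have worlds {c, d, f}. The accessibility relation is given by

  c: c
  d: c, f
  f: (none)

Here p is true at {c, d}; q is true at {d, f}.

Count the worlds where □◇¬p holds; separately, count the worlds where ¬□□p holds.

For □◇¬p:
c: successors {c}; ◇¬p there: c:F. ✗
d: successors {c, f}; ◇¬p there: c:F, f:F. ✗
f: no successors, so □◇¬p holds vacuously. ✓
— 1 world.
For ¬□□p:
c: □□p is T. ✗
d: □□p is T. ✗
f: □□p is T. ✗
— 0 worlds.

1 and 0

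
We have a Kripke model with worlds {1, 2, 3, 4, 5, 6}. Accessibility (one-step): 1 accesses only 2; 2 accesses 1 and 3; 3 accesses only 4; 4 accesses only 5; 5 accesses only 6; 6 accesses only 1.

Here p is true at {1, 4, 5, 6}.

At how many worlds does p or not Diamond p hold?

4

1: p is T, not Diamond p is T. ✓
2: p is F, not Diamond p is F. ✗
3: p is F, not Diamond p is F. ✗
4: p is T, not Diamond p is F. ✓
5: p is T, not Diamond p is F. ✓
6: p is T, not Diamond p is F. ✓
Satisfying worlds: {1, 4, 5, 6}.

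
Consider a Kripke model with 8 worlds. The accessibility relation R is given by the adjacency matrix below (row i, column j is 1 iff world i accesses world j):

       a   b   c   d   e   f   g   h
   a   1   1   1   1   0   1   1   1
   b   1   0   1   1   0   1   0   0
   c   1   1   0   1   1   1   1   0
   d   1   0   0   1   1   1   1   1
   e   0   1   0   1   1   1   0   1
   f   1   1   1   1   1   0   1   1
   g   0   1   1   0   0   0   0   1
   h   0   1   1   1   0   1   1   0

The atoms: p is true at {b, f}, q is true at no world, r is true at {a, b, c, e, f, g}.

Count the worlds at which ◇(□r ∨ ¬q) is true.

8

a: successors {a, b, c, d, f, g, h}; □r ∨ ¬q there: a:T, b:T, c:T, d:T, f:T, g:T, h:T. ✓
b: successors {a, c, d, f}; □r ∨ ¬q there: a:T, c:T, d:T, f:T. ✓
c: successors {a, b, d, e, f, g}; □r ∨ ¬q there: a:T, b:T, d:T, e:T, f:T, g:T. ✓
d: successors {a, d, e, f, g, h}; □r ∨ ¬q there: a:T, d:T, e:T, f:T, g:T, h:T. ✓
e: successors {b, d, e, f, h}; □r ∨ ¬q there: b:T, d:T, e:T, f:T, h:T. ✓
f: successors {a, b, c, d, e, g, h}; □r ∨ ¬q there: a:T, b:T, c:T, d:T, e:T, g:T, h:T. ✓
g: successors {b, c, h}; □r ∨ ¬q there: b:T, c:T, h:T. ✓
h: successors {b, c, d, f, g}; □r ∨ ¬q there: b:T, c:T, d:T, f:T, g:T. ✓
Satisfying worlds: {a, b, c, d, e, f, g, h}.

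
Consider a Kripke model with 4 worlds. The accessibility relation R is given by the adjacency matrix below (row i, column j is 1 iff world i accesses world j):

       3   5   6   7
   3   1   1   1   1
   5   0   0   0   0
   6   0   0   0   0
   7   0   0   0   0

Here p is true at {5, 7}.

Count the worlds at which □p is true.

3

3: successors {3, 5, 6, 7}; p there: 3:F, 5:T, 6:F, 7:T. ✗
5: no successors, so □p holds vacuously. ✓
6: no successors, so □p holds vacuously. ✓
7: no successors, so □p holds vacuously. ✓
Satisfying worlds: {5, 6, 7}.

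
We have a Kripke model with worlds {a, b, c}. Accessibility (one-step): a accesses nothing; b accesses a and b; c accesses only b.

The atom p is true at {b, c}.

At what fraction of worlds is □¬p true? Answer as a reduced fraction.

a: no successors, so □¬p holds vacuously. ✓
b: successors {a, b}; ¬p there: a:T, b:F. ✗
c: successors {b}; ¬p there: b:F. ✗
That's 1 of 3 worlds, so 1/3.

1/3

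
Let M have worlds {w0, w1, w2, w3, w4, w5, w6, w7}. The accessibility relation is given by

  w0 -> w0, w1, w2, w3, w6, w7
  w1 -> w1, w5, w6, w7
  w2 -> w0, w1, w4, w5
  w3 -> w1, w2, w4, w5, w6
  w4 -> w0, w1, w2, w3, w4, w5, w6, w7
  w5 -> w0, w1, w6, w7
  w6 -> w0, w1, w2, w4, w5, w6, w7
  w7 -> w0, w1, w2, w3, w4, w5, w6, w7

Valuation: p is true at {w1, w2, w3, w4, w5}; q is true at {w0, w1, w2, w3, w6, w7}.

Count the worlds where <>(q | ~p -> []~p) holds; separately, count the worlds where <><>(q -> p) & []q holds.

6 and 2

For <>(q | ~p -> []~p):
w0: successors {w0, w1, w2, w3, w6, w7}; q | ~p -> []~p there: w0:F, w1:F, w2:F, w3:F, w6:F, w7:F. ✗
w1: successors {w1, w5, w6, w7}; q | ~p -> []~p there: w1:F, w5:T, w6:F, w7:F. ✓
w2: successors {w0, w1, w4, w5}; q | ~p -> []~p there: w0:F, w1:F, w4:T, w5:T. ✓
w3: successors {w1, w2, w4, w5, w6}; q | ~p -> []~p there: w1:F, w2:F, w4:T, w5:T, w6:F. ✓
w4: successors {w0, w1, w2, w3, w4, w5, w6, w7}; q | ~p -> []~p there: w0:F, w1:F, w2:F, w3:F, w4:T, w5:T, w6:F, w7:F. ✓
w5: successors {w0, w1, w6, w7}; q | ~p -> []~p there: w0:F, w1:F, w6:F, w7:F. ✗
w6: successors {w0, w1, w2, w4, w5, w6, w7}; q | ~p -> []~p there: w0:F, w1:F, w2:F, w4:T, w5:T, w6:F, w7:F. ✓
w7: successors {w0, w1, w2, w3, w4, w5, w6, w7}; q | ~p -> []~p there: w0:F, w1:F, w2:F, w3:F, w4:T, w5:T, w6:F, w7:F. ✓
— 6 worlds.
For <><>(q -> p) & []q:
w0: <><>(q -> p) is T, []q is T. ✓
w1: <><>(q -> p) is T, []q is F. ✗
w2: <><>(q -> p) is T, []q is F. ✗
w3: <><>(q -> p) is T, []q is F. ✗
w4: <><>(q -> p) is T, []q is F. ✗
w5: <><>(q -> p) is T, []q is T. ✓
w6: <><>(q -> p) is T, []q is F. ✗
w7: <><>(q -> p) is T, []q is F. ✗
— 2 worlds.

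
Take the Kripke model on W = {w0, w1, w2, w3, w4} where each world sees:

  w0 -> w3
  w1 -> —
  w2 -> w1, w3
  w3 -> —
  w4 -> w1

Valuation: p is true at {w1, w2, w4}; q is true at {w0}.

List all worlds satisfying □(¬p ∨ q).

{w0, w1, w3}

w0: successors {w3}; ¬p ∨ q there: w3:T. ✓
w1: no successors, so □(¬p ∨ q) holds vacuously. ✓
w2: successors {w1, w3}; ¬p ∨ q there: w1:F, w3:T. ✗
w3: no successors, so □(¬p ∨ q) holds vacuously. ✓
w4: successors {w1}; ¬p ∨ q there: w1:F. ✗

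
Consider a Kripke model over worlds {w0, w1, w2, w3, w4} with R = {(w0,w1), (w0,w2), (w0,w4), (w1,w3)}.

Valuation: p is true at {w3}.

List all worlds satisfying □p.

w0: successors {w1, w2, w4}; p there: w1:F, w2:F, w4:F. ✗
w1: successors {w3}; p there: w3:T. ✓
w2: no successors, so □p holds vacuously. ✓
w3: no successors, so □p holds vacuously. ✓
w4: no successors, so □p holds vacuously. ✓

{w1, w2, w3, w4}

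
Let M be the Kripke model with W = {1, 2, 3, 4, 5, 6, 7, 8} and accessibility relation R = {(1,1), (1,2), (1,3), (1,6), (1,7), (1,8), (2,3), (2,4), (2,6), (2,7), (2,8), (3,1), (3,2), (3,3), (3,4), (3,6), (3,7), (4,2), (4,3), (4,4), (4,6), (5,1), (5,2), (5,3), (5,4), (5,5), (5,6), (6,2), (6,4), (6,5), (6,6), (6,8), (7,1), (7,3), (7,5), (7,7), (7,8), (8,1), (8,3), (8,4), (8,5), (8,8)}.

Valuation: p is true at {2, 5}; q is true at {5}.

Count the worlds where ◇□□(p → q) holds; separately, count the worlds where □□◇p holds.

0 and 0

For ◇□□(p → q):
1: successors {1, 2, 3, 6, 7, 8}; □□(p → q) there: 1:F, 2:F, 3:F, 6:F, 7:F, 8:F. ✗
2: successors {3, 4, 6, 7, 8}; □□(p → q) there: 3:F, 4:F, 6:F, 7:F, 8:F. ✗
3: successors {1, 2, 3, 4, 6, 7}; □□(p → q) there: 1:F, 2:F, 3:F, 4:F, 6:F, 7:F. ✗
4: successors {2, 3, 4, 6}; □□(p → q) there: 2:F, 3:F, 4:F, 6:F. ✗
5: successors {1, 2, 3, 4, 5, 6}; □□(p → q) there: 1:F, 2:F, 3:F, 4:F, 5:F, 6:F. ✗
6: successors {2, 4, 5, 6, 8}; □□(p → q) there: 2:F, 4:F, 5:F, 6:F, 8:F. ✗
7: successors {1, 3, 5, 7, 8}; □□(p → q) there: 1:F, 3:F, 5:F, 7:F, 8:F. ✗
8: successors {1, 3, 4, 5, 8}; □□(p → q) there: 1:F, 3:F, 4:F, 5:F, 8:F. ✗
— 0 worlds.
For □□◇p:
1: successors {1, 2, 3, 6, 7, 8}; □◇p there: 1:F, 2:T, 3:F, 6:F, 7:T, 8:T. ✗
2: successors {3, 4, 6, 7, 8}; □◇p there: 3:F, 4:F, 6:F, 7:T, 8:T. ✗
3: successors {1, 2, 3, 4, 6, 7}; □◇p there: 1:F, 2:T, 3:F, 4:F, 6:F, 7:T. ✗
4: successors {2, 3, 4, 6}; □◇p there: 2:T, 3:F, 4:F, 6:F. ✗
5: successors {1, 2, 3, 4, 5, 6}; □◇p there: 1:F, 2:T, 3:F, 4:F, 5:F, 6:F. ✗
6: successors {2, 4, 5, 6, 8}; □◇p there: 2:T, 4:F, 5:F, 6:F, 8:T. ✗
7: successors {1, 3, 5, 7, 8}; □◇p there: 1:F, 3:F, 5:F, 7:T, 8:T. ✗
8: successors {1, 3, 4, 5, 8}; □◇p there: 1:F, 3:F, 4:F, 5:F, 8:T. ✗
— 0 worlds.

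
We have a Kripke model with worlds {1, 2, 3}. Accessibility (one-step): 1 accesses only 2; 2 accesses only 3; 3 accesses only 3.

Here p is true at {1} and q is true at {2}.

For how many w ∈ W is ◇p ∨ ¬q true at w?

2

1: ◇p is F, ¬q is T. ✓
2: ◇p is F, ¬q is F. ✗
3: ◇p is F, ¬q is T. ✓
Satisfying worlds: {1, 3}.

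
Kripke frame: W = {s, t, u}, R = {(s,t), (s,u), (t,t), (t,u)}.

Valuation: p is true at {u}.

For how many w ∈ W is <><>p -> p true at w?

1

s: <><>p is T, p is F. ✗
t: <><>p is T, p is F. ✗
u: <><>p is F, p is T. ✓
Satisfying worlds: {u}.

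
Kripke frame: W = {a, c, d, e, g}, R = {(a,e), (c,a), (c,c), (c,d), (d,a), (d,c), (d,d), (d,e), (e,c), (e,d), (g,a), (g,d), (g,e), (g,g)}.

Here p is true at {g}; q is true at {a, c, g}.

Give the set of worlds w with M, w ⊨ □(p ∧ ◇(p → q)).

∅

a: successors {e}; p ∧ ◇(p → q) there: e:F. ✗
c: successors {a, c, d}; p ∧ ◇(p → q) there: a:F, c:F, d:F. ✗
d: successors {a, c, d, e}; p ∧ ◇(p → q) there: a:F, c:F, d:F, e:F. ✗
e: successors {c, d}; p ∧ ◇(p → q) there: c:F, d:F. ✗
g: successors {a, d, e, g}; p ∧ ◇(p → q) there: a:F, d:F, e:F, g:T. ✗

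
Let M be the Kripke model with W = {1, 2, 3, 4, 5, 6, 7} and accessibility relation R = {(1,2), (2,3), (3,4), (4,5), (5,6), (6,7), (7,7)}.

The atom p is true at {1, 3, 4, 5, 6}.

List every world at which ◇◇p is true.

1: successors {2}; ◇p there: 2:T. ✓
2: successors {3}; ◇p there: 3:T. ✓
3: successors {4}; ◇p there: 4:T. ✓
4: successors {5}; ◇p there: 5:T. ✓
5: successors {6}; ◇p there: 6:F. ✗
6: successors {7}; ◇p there: 7:F. ✗
7: successors {7}; ◇p there: 7:F. ✗

{1, 2, 3, 4}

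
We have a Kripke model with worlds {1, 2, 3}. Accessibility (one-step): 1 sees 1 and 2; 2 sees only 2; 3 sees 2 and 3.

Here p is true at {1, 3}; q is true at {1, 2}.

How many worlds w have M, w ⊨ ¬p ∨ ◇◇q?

3

1: ¬p is F, ◇◇q is T. ✓
2: ¬p is T, ◇◇q is T. ✓
3: ¬p is F, ◇◇q is T. ✓
Satisfying worlds: {1, 2, 3}.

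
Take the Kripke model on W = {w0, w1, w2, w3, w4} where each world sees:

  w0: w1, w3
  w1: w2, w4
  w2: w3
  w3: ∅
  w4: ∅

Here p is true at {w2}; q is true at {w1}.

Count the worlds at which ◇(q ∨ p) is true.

w0: successors {w1, w3}; q ∨ p there: w1:T, w3:F. ✓
w1: successors {w2, w4}; q ∨ p there: w2:T, w4:F. ✓
w2: successors {w3}; q ∨ p there: w3:F. ✗
w3: no successors, so ◇(q ∨ p) fails. ✗
w4: no successors, so ◇(q ∨ p) fails. ✗
Satisfying worlds: {w0, w1}.

2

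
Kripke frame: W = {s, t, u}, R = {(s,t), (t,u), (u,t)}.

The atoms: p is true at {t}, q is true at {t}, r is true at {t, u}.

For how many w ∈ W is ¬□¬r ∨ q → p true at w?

s: ¬□¬r ∨ q is T, p is F. ✗
t: ¬□¬r ∨ q is T, p is T. ✓
u: ¬□¬r ∨ q is T, p is F. ✗
Satisfying worlds: {t}.

1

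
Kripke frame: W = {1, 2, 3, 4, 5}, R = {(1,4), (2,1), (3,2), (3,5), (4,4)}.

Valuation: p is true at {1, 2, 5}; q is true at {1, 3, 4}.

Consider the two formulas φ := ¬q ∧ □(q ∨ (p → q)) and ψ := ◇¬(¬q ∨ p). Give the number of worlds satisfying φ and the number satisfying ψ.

For ¬q ∧ □(q ∨ (p → q)):
1: ¬q is F, □(q ∨ (p → q)) is T. ✗
2: ¬q is T, □(q ∨ (p → q)) is T. ✓
3: ¬q is F, □(q ∨ (p → q)) is F. ✗
4: ¬q is F, □(q ∨ (p → q)) is T. ✗
5: ¬q is T, □(q ∨ (p → q)) is T. ✓
— 2 worlds.
For ◇¬(¬q ∨ p):
1: successors {4}; ¬(¬q ∨ p) there: 4:T. ✓
2: successors {1}; ¬(¬q ∨ p) there: 1:F. ✗
3: successors {2, 5}; ¬(¬q ∨ p) there: 2:F, 5:F. ✗
4: successors {4}; ¬(¬q ∨ p) there: 4:T. ✓
5: no successors, so ◇¬(¬q ∨ p) fails. ✗
— 2 worlds.

2 and 2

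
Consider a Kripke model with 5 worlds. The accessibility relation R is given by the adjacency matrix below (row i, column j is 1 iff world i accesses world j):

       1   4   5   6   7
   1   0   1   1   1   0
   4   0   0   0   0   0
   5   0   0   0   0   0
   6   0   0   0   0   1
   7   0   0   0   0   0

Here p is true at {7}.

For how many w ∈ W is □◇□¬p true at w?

1: successors {4, 5, 6}; ◇□¬p there: 4:F, 5:F, 6:T. ✗
4: no successors, so □◇□¬p holds vacuously. ✓
5: no successors, so □◇□¬p holds vacuously. ✓
6: successors {7}; ◇□¬p there: 7:F. ✗
7: no successors, so □◇□¬p holds vacuously. ✓
Satisfying worlds: {4, 5, 7}.

3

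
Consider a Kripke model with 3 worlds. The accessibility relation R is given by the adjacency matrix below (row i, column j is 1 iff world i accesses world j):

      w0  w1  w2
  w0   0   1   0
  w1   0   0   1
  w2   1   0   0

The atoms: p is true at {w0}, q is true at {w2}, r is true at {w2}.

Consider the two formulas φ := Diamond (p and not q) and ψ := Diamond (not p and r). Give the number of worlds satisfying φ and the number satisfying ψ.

For Diamond (p and not q):
w0: successors {w1}; p and not q there: w1:F. ✗
w1: successors {w2}; p and not q there: w2:F. ✗
w2: successors {w0}; p and not q there: w0:T. ✓
— 1 world.
For Diamond (not p and r):
w0: successors {w1}; not p and r there: w1:F. ✗
w1: successors {w2}; not p and r there: w2:T. ✓
w2: successors {w0}; not p and r there: w0:F. ✗
— 1 world.

1 and 1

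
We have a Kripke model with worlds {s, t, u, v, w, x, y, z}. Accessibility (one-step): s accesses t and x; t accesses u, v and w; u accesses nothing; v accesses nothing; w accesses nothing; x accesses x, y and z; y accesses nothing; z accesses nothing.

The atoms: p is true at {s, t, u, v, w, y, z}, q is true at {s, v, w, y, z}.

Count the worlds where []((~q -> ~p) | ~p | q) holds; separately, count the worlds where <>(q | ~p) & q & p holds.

For []((~q -> ~p) | ~p | q):
s: successors {t, x}; (~q -> ~p) | ~p | q there: t:F, x:T. ✗
t: successors {u, v, w}; (~q -> ~p) | ~p | q there: u:F, v:T, w:T. ✗
u: no successors, so []((~q -> ~p) | ~p | q) holds vacuously. ✓
v: no successors, so []((~q -> ~p) | ~p | q) holds vacuously. ✓
w: no successors, so []((~q -> ~p) | ~p | q) holds vacuously. ✓
x: successors {x, y, z}; (~q -> ~p) | ~p | q there: x:T, y:T, z:T. ✓
y: no successors, so []((~q -> ~p) | ~p | q) holds vacuously. ✓
z: no successors, so []((~q -> ~p) | ~p | q) holds vacuously. ✓
— 6 worlds.
For <>(q | ~p) & q & p:
s: <>(q | ~p) is T, q & p is T. ✓
t: <>(q | ~p) is T, q & p is F. ✗
u: <>(q | ~p) is F, q & p is F. ✗
v: <>(q | ~p) is F, q & p is T. ✗
w: <>(q | ~p) is F, q & p is T. ✗
x: <>(q | ~p) is T, q & p is F. ✗
y: <>(q | ~p) is F, q & p is T. ✗
z: <>(q | ~p) is F, q & p is T. ✗
— 1 world.

6 and 1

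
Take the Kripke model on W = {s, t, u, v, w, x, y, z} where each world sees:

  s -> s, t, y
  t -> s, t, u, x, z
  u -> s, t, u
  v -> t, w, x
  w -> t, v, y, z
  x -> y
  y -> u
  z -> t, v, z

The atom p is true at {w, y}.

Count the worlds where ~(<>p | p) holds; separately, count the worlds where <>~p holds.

3 and 7

For ~(<>p | p):
s: <>p | p is T. ✗
t: <>p | p is F. ✓
u: <>p | p is F. ✓
v: <>p | p is T. ✗
w: <>p | p is T. ✗
x: <>p | p is T. ✗
y: <>p | p is T. ✗
z: <>p | p is F. ✓
— 3 worlds.
For <>~p:
s: successors {s, t, y}; ~p there: s:T, t:T, y:F. ✓
t: successors {s, t, u, x, z}; ~p there: s:T, t:T, u:T, x:T, z:T. ✓
u: successors {s, t, u}; ~p there: s:T, t:T, u:T. ✓
v: successors {t, w, x}; ~p there: t:T, w:F, x:T. ✓
w: successors {t, v, y, z}; ~p there: t:T, v:T, y:F, z:T. ✓
x: successors {y}; ~p there: y:F. ✗
y: successors {u}; ~p there: u:T. ✓
z: successors {t, v, z}; ~p there: t:T, v:T, z:T. ✓
— 7 worlds.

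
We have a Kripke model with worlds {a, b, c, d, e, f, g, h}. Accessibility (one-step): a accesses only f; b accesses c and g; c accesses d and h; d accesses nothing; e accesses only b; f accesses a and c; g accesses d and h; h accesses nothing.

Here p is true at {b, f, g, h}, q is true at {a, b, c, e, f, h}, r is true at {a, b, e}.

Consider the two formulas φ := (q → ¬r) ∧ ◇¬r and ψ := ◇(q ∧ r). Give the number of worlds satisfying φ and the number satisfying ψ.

3 and 2

For (q → ¬r) ∧ ◇¬r:
a: q → ¬r is F, ◇¬r is T. ✗
b: q → ¬r is F, ◇¬r is T. ✗
c: q → ¬r is T, ◇¬r is T. ✓
d: q → ¬r is T, ◇¬r is F. ✗
e: q → ¬r is F, ◇¬r is F. ✗
f: q → ¬r is T, ◇¬r is T. ✓
g: q → ¬r is T, ◇¬r is T. ✓
h: q → ¬r is T, ◇¬r is F. ✗
— 3 worlds.
For ◇(q ∧ r):
a: successors {f}; q ∧ r there: f:F. ✗
b: successors {c, g}; q ∧ r there: c:F, g:F. ✗
c: successors {d, h}; q ∧ r there: d:F, h:F. ✗
d: no successors, so ◇(q ∧ r) fails. ✗
e: successors {b}; q ∧ r there: b:T. ✓
f: successors {a, c}; q ∧ r there: a:T, c:F. ✓
g: successors {d, h}; q ∧ r there: d:F, h:F. ✗
h: no successors, so ◇(q ∧ r) fails. ✗
— 2 worlds.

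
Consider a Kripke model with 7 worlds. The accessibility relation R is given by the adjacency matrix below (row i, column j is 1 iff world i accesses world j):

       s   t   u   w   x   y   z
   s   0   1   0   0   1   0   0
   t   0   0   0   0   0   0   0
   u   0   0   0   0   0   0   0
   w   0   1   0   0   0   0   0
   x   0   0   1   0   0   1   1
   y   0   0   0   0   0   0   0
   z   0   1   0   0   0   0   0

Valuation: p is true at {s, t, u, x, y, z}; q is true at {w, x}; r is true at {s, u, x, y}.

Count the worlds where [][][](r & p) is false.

s: successors {t, x}; [][](r & p) there: t:T, x:F. ✗
t: no successors, so [][][](r & p) holds vacuously. ✓
u: no successors, so [][][](r & p) holds vacuously. ✓
w: successors {t}; [][](r & p) there: t:T. ✓
x: successors {u, y, z}; [][](r & p) there: u:T, y:T, z:T. ✓
y: no successors, so [][][](r & p) holds vacuously. ✓
z: successors {t}; [][](r & p) there: t:T. ✓
Satisfying worlds: {t, u, w, x, y, z}.
So [][][](r & p) fails at the other 1 world.

1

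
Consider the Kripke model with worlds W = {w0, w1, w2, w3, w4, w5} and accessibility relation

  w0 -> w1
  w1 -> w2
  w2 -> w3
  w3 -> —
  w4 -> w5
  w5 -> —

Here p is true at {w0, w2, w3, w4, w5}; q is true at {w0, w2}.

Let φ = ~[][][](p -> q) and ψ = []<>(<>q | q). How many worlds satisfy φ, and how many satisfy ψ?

1 and 3

For ~[][][](p -> q):
w0: [][][](p -> q) is F. ✓
w1: [][][](p -> q) is T. ✗
w2: [][][](p -> q) is T. ✗
w3: [][][](p -> q) is T. ✗
w4: [][][](p -> q) is T. ✗
w5: [][][](p -> q) is T. ✗
— 1 world.
For []<>(<>q | q):
w0: successors {w1}; <>(<>q | q) there: w1:T. ✓
w1: successors {w2}; <>(<>q | q) there: w2:F. ✗
w2: successors {w3}; <>(<>q | q) there: w3:F. ✗
w3: no successors, so []<>(<>q | q) holds vacuously. ✓
w4: successors {w5}; <>(<>q | q) there: w5:F. ✗
w5: no successors, so []<>(<>q | q) holds vacuously. ✓
— 3 worlds.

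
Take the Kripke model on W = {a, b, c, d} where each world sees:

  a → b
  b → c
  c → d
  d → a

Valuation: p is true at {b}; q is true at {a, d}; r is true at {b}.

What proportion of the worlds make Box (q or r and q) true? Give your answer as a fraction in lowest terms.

a: successors {b}; q or r and q there: b:F. ✗
b: successors {c}; q or r and q there: c:F. ✗
c: successors {d}; q or r and q there: d:T. ✓
d: successors {a}; q or r and q there: a:T. ✓
That's 2 of 4 worlds, so 2/4 = 1/2.

1/2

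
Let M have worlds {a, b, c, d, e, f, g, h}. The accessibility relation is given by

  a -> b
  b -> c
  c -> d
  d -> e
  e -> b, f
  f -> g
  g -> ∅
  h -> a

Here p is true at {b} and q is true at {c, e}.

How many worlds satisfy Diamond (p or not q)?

5

a: successors {b}; p or not q there: b:T. ✓
b: successors {c}; p or not q there: c:F. ✗
c: successors {d}; p or not q there: d:T. ✓
d: successors {e}; p or not q there: e:F. ✗
e: successors {b, f}; p or not q there: b:T, f:T. ✓
f: successors {g}; p or not q there: g:T. ✓
g: no successors, so Diamond (p or not q) fails. ✗
h: successors {a}; p or not q there: a:T. ✓
Satisfying worlds: {a, c, e, f, h}.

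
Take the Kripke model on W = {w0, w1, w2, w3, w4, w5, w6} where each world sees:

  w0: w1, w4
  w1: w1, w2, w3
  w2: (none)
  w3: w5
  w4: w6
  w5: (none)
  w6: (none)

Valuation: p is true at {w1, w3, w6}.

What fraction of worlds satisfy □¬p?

w0: successors {w1, w4}; ¬p there: w1:F, w4:T. ✗
w1: successors {w1, w2, w3}; ¬p there: w1:F, w2:T, w3:F. ✗
w2: no successors, so □¬p holds vacuously. ✓
w3: successors {w5}; ¬p there: w5:T. ✓
w4: successors {w6}; ¬p there: w6:F. ✗
w5: no successors, so □¬p holds vacuously. ✓
w6: no successors, so □¬p holds vacuously. ✓
That's 4 of 7 worlds, so 4/7.

4/7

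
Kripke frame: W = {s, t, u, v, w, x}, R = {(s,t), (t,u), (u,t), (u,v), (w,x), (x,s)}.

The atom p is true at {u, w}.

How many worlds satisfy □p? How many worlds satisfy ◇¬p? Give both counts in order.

For □p:
s: successors {t}; p there: t:F. ✗
t: successors {u}; p there: u:T. ✓
u: successors {t, v}; p there: t:F, v:F. ✗
v: no successors, so □p holds vacuously. ✓
w: successors {x}; p there: x:F. ✗
x: successors {s}; p there: s:F. ✗
— 2 worlds.
For ◇¬p:
s: successors {t}; ¬p there: t:T. ✓
t: successors {u}; ¬p there: u:F. ✗
u: successors {t, v}; ¬p there: t:T, v:T. ✓
v: no successors, so ◇¬p fails. ✗
w: successors {x}; ¬p there: x:T. ✓
x: successors {s}; ¬p there: s:T. ✓
— 4 worlds.

2 and 4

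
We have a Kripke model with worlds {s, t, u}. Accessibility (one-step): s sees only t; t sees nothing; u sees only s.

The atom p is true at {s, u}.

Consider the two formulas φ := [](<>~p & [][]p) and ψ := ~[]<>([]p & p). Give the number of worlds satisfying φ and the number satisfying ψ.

For [](<>~p & [][]p):
s: successors {t}; <>~p & [][]p there: t:F. ✗
t: no successors, so [](<>~p & [][]p) holds vacuously. ✓
u: successors {s}; <>~p & [][]p there: s:T. ✓
— 2 worlds.
For ~[]<>([]p & p):
s: []<>([]p & p) is F. ✓
t: []<>([]p & p) is T. ✗
u: []<>([]p & p) is F. ✓
— 2 worlds.

2 and 2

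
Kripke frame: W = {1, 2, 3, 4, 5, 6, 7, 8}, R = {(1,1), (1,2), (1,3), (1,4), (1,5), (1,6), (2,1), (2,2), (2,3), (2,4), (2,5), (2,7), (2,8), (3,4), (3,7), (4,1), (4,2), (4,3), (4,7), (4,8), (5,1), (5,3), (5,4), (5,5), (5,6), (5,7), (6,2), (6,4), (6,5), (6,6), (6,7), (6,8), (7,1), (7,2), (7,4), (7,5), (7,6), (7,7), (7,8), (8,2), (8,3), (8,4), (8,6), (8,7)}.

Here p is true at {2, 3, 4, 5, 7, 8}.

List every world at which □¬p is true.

∅

1: successors {1, 2, 3, 4, 5, 6}; ¬p there: 1:T, 2:F, 3:F, 4:F, 5:F, 6:T. ✗
2: successors {1, 2, 3, 4, 5, 7, 8}; ¬p there: 1:T, 2:F, 3:F, 4:F, 5:F, 7:F, 8:F. ✗
3: successors {4, 7}; ¬p there: 4:F, 7:F. ✗
4: successors {1, 2, 3, 7, 8}; ¬p there: 1:T, 2:F, 3:F, 7:F, 8:F. ✗
5: successors {1, 3, 4, 5, 6, 7}; ¬p there: 1:T, 3:F, 4:F, 5:F, 6:T, 7:F. ✗
6: successors {2, 4, 5, 6, 7, 8}; ¬p there: 2:F, 4:F, 5:F, 6:T, 7:F, 8:F. ✗
7: successors {1, 2, 4, 5, 6, 7, 8}; ¬p there: 1:T, 2:F, 4:F, 5:F, 6:T, 7:F, 8:F. ✗
8: successors {2, 3, 4, 6, 7}; ¬p there: 2:F, 3:F, 4:F, 6:T, 7:F. ✗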